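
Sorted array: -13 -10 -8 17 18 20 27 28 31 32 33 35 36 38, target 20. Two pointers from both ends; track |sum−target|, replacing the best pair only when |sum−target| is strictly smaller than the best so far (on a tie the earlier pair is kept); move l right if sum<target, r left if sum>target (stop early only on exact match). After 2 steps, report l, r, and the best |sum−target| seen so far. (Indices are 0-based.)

l=0 r=13: -13+38=25 d=5 *, r--
l=0 r=12: -13+36=23 d=3 *, r--

l=0, r=11, best |Δ|=3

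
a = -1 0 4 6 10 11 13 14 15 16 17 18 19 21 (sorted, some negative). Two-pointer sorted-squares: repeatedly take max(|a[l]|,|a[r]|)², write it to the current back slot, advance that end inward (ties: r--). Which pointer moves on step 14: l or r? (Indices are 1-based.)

l=1 r=14: |-1|<=|21| out[14]=441, r--
l=1 r=13: |-1|<=|19| out[13]=361, r--
l=1 r=12: |-1|<=|18| out[12]=324, r--
l=1 r=11: |-1|<=|17| out[11]=289, r--
l=1 r=10: |-1|<=|16| out[10]=256, r--
l=1 r=9: |-1|<=|15| out[9]=225, r--
l=1 r=8: |-1|<=|14| out[8]=196, r--
l=1 r=7: |-1|<=|13| out[7]=169, r--
l=1 r=6: |-1|<=|11| out[6]=121, r--
l=1 r=5: |-1|<=|10| out[5]=100, r--
l=1 r=4: |-1|<=|6| out[4]=36, r--
l=1 r=3: |-1|<=|4| out[3]=16, r--
l=1 r=2: |-1|>|0| out[2]=1, l++
l=2 r=2: |0|<=|0| out[1]=0, r--

r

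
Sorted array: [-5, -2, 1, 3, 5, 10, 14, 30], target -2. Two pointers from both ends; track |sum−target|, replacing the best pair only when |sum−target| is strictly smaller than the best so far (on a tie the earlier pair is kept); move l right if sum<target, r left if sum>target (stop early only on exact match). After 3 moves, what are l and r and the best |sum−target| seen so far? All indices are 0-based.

[0,7] -5+30=25 d=27 * → r--
[0,6] -5+14=9 d=11 * → r--
[0,5] -5+10=5 d=7 * → r--

l=0, r=4, best |Δ|=7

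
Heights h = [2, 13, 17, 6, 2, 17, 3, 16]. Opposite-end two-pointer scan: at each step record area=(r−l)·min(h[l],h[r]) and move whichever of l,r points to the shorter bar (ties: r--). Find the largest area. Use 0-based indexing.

max area = 80

l=0 r=7: min(2,16)*7=14 best=14 *, l++
l=1 r=7: min(13,16)*6=78 best=78 *, l++
l=2 r=7: min(17,16)*5=80 best=80 *, r--
l=2 r=6: min(17,3)*4=12 best=80, r--
l=2 r=5: min(17,17)*3=51 best=80, r--
l=2 r=4: min(17,2)*2=4 best=80, r--
l=2 r=3: min(17,6)*1=6 best=80, r--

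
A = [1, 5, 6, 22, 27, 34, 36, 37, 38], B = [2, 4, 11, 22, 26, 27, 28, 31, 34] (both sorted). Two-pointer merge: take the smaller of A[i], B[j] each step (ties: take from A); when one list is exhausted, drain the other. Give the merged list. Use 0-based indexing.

[i=0,j=0] A[i]=1<=B[j]=2 take 1 → i++
[i=1,j=0] A[i]=5>B[j]=2 take 2 → j++
[i=1,j=1] A[i]=5>B[j]=4 take 4 → j++
[i=1,j=2] A[i]=5<=B[j]=11 take 5 → i++
[i=2,j=2] A[i]=6<=B[j]=11 take 6 → i++
[i=3,j=2] A[i]=22>B[j]=11 take 11 → j++
[i=3,j=3] A[i]=22<=B[j]=22 take 22 → i++
[i=4,j=3] A[i]=27>B[j]=22 take 22 → j++
[i=4,j=4] A[i]=27>B[j]=26 take 26 → j++
[i=4,j=5] A[i]=27<=B[j]=27 take 27 → i++
[i=5,j=5] A[i]=34>B[j]=27 take 27 → j++
[i=5,j=6] A[i]=34>B[j]=28 take 28 → j++
[i=5,j=7] A[i]=34>B[j]=31 take 31 → j++
[i=5,j=8] A[i]=34<=B[j]=34 take 34 → i++
[i=6,j=8] A[i]=36>B[j]=34 take 34 → j++
[i=6,j=9] B done, take A[i]=36 → i++
[i=7,j=9] B done, take A[i]=37 → i++
[i=8,j=9] B done, take A[i]=38 → i++

[1, 2, 4, 5, 6, 11, 22, 22, 26, 27, 27, 28, 31, 34, 34, 36, 37, 38]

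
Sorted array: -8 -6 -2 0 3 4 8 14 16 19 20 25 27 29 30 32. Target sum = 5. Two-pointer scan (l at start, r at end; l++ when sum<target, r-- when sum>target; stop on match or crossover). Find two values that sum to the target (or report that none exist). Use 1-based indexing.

no pair

l=1 r=16: -8+32=24 >5, r--
l=1 r=15: -8+30=22 >5, r--
l=1 r=14: -8+29=21 >5, r--
l=1 r=13: -8+27=19 >5, r--
l=1 r=12: -8+25=17 >5, r--
l=1 r=11: -8+20=12 >5, r--
l=1 r=10: -8+19=11 >5, r--
l=1 r=9: -8+16=8 >5, r--
l=1 r=8: -8+14=6 >5, r--
l=1 r=7: -8+8=0 <5, l++
l=2 r=7: -6+8=2 <5, l++
l=3 r=7: -2+8=6 >5, r--
l=3 r=6: -2+4=2 <5, l++
l=4 r=6: 0+4=4 <5, l++
l=5 r=6: 3+4=7 >5, r--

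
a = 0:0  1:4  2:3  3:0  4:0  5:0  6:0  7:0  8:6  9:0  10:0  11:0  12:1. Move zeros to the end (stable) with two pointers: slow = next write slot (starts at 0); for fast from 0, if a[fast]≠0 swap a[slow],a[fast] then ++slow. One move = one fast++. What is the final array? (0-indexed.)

[4, 3, 6, 1, 0, 0, 0, 0, 0, 0, 0, 0, 0]

slow=0 fast=0: a[fast]=0, fast++
slow=0 fast=1: a[fast]=4≠0 swap→a[0]=4, slow++,fast++
slow=1 fast=2: a[fast]=3≠0 swap→a[1]=3, slow++,fast++
slow=2 fast=3: a[fast]=0, fast++
slow=2 fast=4: a[fast]=0, fast++
slow=2 fast=5: a[fast]=0, fast++
slow=2 fast=6: a[fast]=0, fast++
slow=2 fast=7: a[fast]=0, fast++
slow=2 fast=8: a[fast]=6≠0 swap→a[2]=6, slow++,fast++
slow=3 fast=9: a[fast]=0, fast++
slow=3 fast=10: a[fast]=0, fast++
slow=3 fast=11: a[fast]=0, fast++
slow=3 fast=12: a[fast]=1≠0 swap→a[3]=1, slow++,fast++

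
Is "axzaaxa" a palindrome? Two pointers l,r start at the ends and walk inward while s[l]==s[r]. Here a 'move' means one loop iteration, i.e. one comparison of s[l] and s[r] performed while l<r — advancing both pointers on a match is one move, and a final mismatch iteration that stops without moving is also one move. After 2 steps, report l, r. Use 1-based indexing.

l=3, r=5

l=1 r=7: 'a'=='a', l++,r--
l=2 r=6: 'x'=='x', l++,r--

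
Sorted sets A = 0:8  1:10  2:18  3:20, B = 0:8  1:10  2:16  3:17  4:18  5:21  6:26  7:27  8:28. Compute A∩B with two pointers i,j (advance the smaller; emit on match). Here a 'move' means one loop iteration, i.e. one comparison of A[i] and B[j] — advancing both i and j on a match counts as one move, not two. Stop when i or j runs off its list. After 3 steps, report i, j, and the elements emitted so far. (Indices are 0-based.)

[i=0,j=0] 8==8 emit → i++,j++
[i=1,j=1] 10==10 emit → i++,j++
[i=2,j=2] 18>16 → j++

i=2, j=3, emitted=[8, 10]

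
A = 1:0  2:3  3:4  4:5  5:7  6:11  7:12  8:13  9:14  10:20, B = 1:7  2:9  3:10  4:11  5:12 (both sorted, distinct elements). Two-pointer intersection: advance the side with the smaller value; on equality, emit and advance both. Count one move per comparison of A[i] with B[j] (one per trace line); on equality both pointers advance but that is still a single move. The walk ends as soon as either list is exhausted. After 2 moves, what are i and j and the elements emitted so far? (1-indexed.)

i=3, j=1, emitted=[]

i=1 j=1: 0<7, i++
i=2 j=1: 3<7, i++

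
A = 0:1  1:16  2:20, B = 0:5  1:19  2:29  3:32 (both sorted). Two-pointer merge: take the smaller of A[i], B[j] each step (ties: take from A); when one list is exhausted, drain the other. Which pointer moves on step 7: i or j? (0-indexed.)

[i=0,j=0] A[i]=1<=B[j]=5 take 1 → i++
[i=1,j=0] A[i]=16>B[j]=5 take 5 → j++
[i=1,j=1] A[i]=16<=B[j]=19 take 16 → i++
[i=2,j=1] A[i]=20>B[j]=19 take 19 → j++
[i=2,j=2] A[i]=20<=B[j]=29 take 20 → i++
[i=3,j=2] A done, take B[j]=29 → j++
[i=3,j=3] A done, take B[j]=32 → j++

j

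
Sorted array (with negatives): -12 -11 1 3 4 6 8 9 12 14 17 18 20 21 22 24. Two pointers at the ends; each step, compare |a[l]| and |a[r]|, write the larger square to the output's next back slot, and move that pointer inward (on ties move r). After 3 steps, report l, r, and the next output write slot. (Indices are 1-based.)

l=1, r=13, next write slot=13

[1,16] |-12|<=|24| out[16]=576 → r--
[1,15] |-12|<=|22| out[15]=484 → r--
[1,14] |-12|<=|21| out[14]=441 → r--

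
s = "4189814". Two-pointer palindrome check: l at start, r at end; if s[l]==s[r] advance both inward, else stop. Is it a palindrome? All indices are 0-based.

l=0 r=6: '4'=='4', l++,r--
l=1 r=5: '1'=='1', l++,r--
l=2 r=4: '8'=='8', l++,r--

palindrome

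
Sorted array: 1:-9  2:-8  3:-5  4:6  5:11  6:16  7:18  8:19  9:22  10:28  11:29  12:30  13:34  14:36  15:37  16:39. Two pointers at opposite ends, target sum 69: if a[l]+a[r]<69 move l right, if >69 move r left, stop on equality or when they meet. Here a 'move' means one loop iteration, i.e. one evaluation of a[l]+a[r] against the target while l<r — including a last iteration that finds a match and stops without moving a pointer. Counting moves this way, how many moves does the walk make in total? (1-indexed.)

[1,16] -9+39=30 <69 → l++
[2,16] -8+39=31 <69 → l++
[3,16] -5+39=34 <69 → l++
[4,16] 6+39=45 <69 → l++
[5,16] 11+39=50 <69 → l++
[6,16] 16+39=55 <69 → l++
[7,16] 18+39=57 <69 → l++
[8,16] 19+39=58 <69 → l++
[9,16] 22+39=61 <69 → l++
[10,16] 28+39=67 <69 → l++
[11,16] 29+39=68 <69 → l++
[12,16] 30+39=69 → found

12 moves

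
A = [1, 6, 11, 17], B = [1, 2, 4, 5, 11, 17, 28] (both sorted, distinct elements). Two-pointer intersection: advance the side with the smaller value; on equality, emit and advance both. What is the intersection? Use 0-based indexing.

intersection = [1, 11, 17]

[i=0,j=0] 1==1 emit → i++,j++
[i=1,j=1] 6>2 → j++
[i=1,j=2] 6>4 → j++
[i=1,j=3] 6>5 → j++
[i=1,j=4] 6<11 → i++
[i=2,j=4] 11==11 emit → i++,j++
[i=3,j=5] 17==17 emit → i++,j++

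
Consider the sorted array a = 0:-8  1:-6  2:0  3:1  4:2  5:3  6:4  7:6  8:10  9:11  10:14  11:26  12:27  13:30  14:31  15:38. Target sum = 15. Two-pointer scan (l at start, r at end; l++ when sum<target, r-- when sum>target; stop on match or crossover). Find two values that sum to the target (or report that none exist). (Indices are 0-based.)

[0,15] -8+38=30 >15 → r--
[0,14] -8+31=23 >15 → r--
[0,13] -8+30=22 >15 → r--
[0,12] -8+27=19 >15 → r--
[0,11] -8+26=18 >15 → r--
[0,10] -8+14=6 <15 → l++
[1,10] -6+14=8 <15 → l++
[2,10] 0+14=14 <15 → l++
[3,10] 1+14=15 → found

(1, 14)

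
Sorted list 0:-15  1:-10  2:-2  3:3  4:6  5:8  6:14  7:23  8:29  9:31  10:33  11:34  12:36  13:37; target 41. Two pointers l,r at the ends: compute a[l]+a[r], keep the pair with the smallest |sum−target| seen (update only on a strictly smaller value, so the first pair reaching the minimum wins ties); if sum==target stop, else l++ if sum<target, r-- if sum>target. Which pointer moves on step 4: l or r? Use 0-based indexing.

l

[0,13] -15+37=22 d=19 * → l++
[1,13] -10+37=27 d=14 * → l++
[2,13] -2+37=35 d=6 * → l++
[3,13] 3+37=40 d=1 * → l++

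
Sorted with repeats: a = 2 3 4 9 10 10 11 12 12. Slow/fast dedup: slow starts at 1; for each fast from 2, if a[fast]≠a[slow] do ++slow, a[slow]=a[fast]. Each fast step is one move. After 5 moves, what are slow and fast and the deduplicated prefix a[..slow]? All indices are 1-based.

slow=5, fast=7, prefix=[2, 3, 4, 9, 10]

(s=1,f=2) a[fast]=3≠a[slow]=2 write a[2]=3 → slow++,fast++
(s=2,f=3) a[fast]=4≠a[slow]=3 write a[3]=4 → slow++,fast++
(s=3,f=4) a[fast]=9≠a[slow]=4 write a[4]=9 → slow++,fast++
(s=4,f=5) a[fast]=10≠a[slow]=9 write a[5]=10 → slow++,fast++
(s=5,f=6) a[fast]=10=a[slow] dup → fast++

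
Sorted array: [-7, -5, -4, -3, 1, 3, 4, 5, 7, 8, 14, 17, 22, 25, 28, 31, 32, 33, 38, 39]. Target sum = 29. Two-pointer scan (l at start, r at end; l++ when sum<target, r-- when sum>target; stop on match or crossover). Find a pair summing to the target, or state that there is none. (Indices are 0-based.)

(-4, 33)

l=0 r=19: -7+39=32 >29, r--
l=0 r=18: -7+38=31 >29, r--
l=0 r=17: -7+33=26 <29, l++
l=1 r=17: -5+33=28 <29, l++
l=2 r=17: -4+33=29, found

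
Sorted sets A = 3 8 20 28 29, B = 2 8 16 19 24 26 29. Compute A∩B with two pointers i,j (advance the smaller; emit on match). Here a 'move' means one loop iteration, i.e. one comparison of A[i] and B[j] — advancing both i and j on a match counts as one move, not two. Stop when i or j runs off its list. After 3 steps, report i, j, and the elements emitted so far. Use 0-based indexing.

i=2, j=2, emitted=[8]

i=0 j=0: 3>2, j++
i=0 j=1: 3<8, i++
i=1 j=1: 8==8 emit, i++,j++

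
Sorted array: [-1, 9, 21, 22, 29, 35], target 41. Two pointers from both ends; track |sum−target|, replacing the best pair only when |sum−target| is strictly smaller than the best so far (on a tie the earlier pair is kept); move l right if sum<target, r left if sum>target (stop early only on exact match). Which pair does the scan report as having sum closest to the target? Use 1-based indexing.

l=1 r=6: -1+35=34 d=7 *, l++
l=2 r=6: 9+35=44 d=3 *, r--
l=2 r=5: 9+29=38 d=3, l++
l=3 r=5: 21+29=50 d=9, r--
l=3 r=4: 21+22=43 d=2 *, r--

pair (21, 22) with sum 43 (|Δ|=2)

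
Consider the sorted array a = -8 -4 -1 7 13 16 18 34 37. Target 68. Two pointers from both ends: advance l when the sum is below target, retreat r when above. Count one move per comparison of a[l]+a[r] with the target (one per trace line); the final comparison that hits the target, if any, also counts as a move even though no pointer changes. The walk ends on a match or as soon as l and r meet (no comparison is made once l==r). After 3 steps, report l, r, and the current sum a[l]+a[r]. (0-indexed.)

l=3, r=8, sum=44

[0,8] -8+37=29 <68 → l++
[1,8] -4+37=33 <68 → l++
[2,8] -1+37=36 <68 → l++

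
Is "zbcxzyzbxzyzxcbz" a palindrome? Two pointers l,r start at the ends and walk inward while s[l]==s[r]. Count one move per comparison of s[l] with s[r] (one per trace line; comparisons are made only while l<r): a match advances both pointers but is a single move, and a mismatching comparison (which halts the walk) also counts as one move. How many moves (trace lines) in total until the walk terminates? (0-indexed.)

8 moves

l=0 r=15: 'z'=='z', l++,r--
l=1 r=14: 'b'=='b', l++,r--
l=2 r=13: 'c'=='c', l++,r--
l=3 r=12: 'x'=='x', l++,r--
l=4 r=11: 'z'=='z', l++,r--
l=5 r=10: 'y'=='y', l++,r--
l=6 r=9: 'z'=='z', l++,r--
l=7 r=8: 'b'!='x', stop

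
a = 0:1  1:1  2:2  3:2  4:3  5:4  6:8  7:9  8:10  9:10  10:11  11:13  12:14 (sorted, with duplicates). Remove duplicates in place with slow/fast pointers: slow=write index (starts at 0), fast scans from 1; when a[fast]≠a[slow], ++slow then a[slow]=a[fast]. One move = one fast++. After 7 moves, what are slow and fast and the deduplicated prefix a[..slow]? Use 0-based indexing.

slow=5, fast=8, prefix=[1, 2, 3, 4, 8, 9]

slow=0 fast=1: a[fast]=1=a[slow] dup, fast++
slow=0 fast=2: a[fast]=2≠a[slow]=1 write a[1]=2, slow++,fast++
slow=1 fast=3: a[fast]=2=a[slow] dup, fast++
slow=1 fast=4: a[fast]=3≠a[slow]=2 write a[2]=3, slow++,fast++
slow=2 fast=5: a[fast]=4≠a[slow]=3 write a[3]=4, slow++,fast++
slow=3 fast=6: a[fast]=8≠a[slow]=4 write a[4]=8, slow++,fast++
slow=4 fast=7: a[fast]=9≠a[slow]=8 write a[5]=9, slow++,fast++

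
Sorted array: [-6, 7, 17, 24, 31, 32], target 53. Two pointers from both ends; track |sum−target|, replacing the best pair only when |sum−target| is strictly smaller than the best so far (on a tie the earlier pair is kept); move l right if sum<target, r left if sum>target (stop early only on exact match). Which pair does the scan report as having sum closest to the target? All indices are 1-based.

l=1 r=6: -6+32=26 d=27 *, l++
l=2 r=6: 7+32=39 d=14 *, l++
l=3 r=6: 17+32=49 d=4 *, l++
l=4 r=6: 24+32=56 d=3 *, r--
l=4 r=5: 24+31=55 d=2 *, r--

pair (24, 31) with sum 55 (|Δ|=2)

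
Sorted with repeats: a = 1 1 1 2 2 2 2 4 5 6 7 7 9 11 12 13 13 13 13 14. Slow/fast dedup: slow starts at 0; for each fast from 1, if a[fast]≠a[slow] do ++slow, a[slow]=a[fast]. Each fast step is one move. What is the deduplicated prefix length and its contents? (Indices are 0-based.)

(s=0,f=1) a[fast]=1=a[slow] dup → fast++
(s=0,f=2) a[fast]=1=a[slow] dup → fast++
(s=0,f=3) a[fast]=2≠a[slow]=1 write a[1]=2 → slow++,fast++
(s=1,f=4) a[fast]=2=a[slow] dup → fast++
(s=1,f=5) a[fast]=2=a[slow] dup → fast++
(s=1,f=6) a[fast]=2=a[slow] dup → fast++
(s=1,f=7) a[fast]=4≠a[slow]=2 write a[2]=4 → slow++,fast++
(s=2,f=8) a[fast]=5≠a[slow]=4 write a[3]=5 → slow++,fast++
(s=3,f=9) a[fast]=6≠a[slow]=5 write a[4]=6 → slow++,fast++
(s=4,f=10) a[fast]=7≠a[slow]=6 write a[5]=7 → slow++,fast++
(s=5,f=11) a[fast]=7=a[slow] dup → fast++
(s=5,f=12) a[fast]=9≠a[slow]=7 write a[6]=9 → slow++,fast++
(s=6,f=13) a[fast]=11≠a[slow]=9 write a[7]=11 → slow++,fast++
(s=7,f=14) a[fast]=12≠a[slow]=11 write a[8]=12 → slow++,fast++
(s=8,f=15) a[fast]=13≠a[slow]=12 write a[9]=13 → slow++,fast++
(s=9,f=16) a[fast]=13=a[slow] dup → fast++
(s=9,f=17) a[fast]=13=a[slow] dup → fast++
(s=9,f=18) a[fast]=13=a[slow] dup → fast++
(s=9,f=19) a[fast]=14≠a[slow]=13 write a[10]=14 → slow++,fast++

length 11; prefix = [1, 2, 4, 5, 6, 7, 9, 11, 12, 13, 14]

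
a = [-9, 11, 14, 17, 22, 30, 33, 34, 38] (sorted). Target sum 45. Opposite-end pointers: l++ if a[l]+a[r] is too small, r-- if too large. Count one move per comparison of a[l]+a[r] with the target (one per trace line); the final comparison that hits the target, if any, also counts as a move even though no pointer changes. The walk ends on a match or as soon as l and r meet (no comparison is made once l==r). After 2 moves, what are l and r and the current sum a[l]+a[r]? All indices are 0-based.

l=1, r=7, sum=45

l=0 r=8: -9+38=29 <45, l++
l=1 r=8: 11+38=49 >45, r--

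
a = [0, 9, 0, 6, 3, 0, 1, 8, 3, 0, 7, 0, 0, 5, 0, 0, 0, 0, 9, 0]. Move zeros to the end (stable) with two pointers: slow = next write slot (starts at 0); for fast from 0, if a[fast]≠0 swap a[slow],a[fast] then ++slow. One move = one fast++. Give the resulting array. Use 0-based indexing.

(s=0,f=0) a[fast]=0 → fast++
(s=0,f=1) a[fast]=9≠0 swap→a[0]=9 → slow++,fast++
(s=1,f=2) a[fast]=0 → fast++
(s=1,f=3) a[fast]=6≠0 swap→a[1]=6 → slow++,fast++
(s=2,f=4) a[fast]=3≠0 swap→a[2]=3 → slow++,fast++
(s=3,f=5) a[fast]=0 → fast++
(s=3,f=6) a[fast]=1≠0 swap→a[3]=1 → slow++,fast++
(s=4,f=7) a[fast]=8≠0 swap→a[4]=8 → slow++,fast++
(s=5,f=8) a[fast]=3≠0 swap→a[5]=3 → slow++,fast++
(s=6,f=9) a[fast]=0 → fast++
(s=6,f=10) a[fast]=7≠0 swap→a[6]=7 → slow++,fast++
(s=7,f=11) a[fast]=0 → fast++
(s=7,f=12) a[fast]=0 → fast++
(s=7,f=13) a[fast]=5≠0 swap→a[7]=5 → slow++,fast++
(s=8,f=14) a[fast]=0 → fast++
(s=8,f=15) a[fast]=0 → fast++
(s=8,f=16) a[fast]=0 → fast++
(s=8,f=17) a[fast]=0 → fast++
(s=8,f=18) a[fast]=9≠0 swap→a[8]=9 → slow++,fast++
(s=9,f=19) a[fast]=0 → fast++

[9, 6, 3, 1, 8, 3, 7, 5, 9, 0, 0, 0, 0, 0, 0, 0, 0, 0, 0, 0]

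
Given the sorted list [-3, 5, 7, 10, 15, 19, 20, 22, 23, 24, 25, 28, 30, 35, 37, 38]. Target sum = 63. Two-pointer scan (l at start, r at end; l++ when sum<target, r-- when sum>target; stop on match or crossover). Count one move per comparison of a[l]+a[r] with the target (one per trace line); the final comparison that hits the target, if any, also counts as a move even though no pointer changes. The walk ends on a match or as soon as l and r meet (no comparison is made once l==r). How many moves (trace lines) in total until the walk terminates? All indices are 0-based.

l=0 r=15: -3+38=35 <63, l++
l=1 r=15: 5+38=43 <63, l++
l=2 r=15: 7+38=45 <63, l++
l=3 r=15: 10+38=48 <63, l++
l=4 r=15: 15+38=53 <63, l++
l=5 r=15: 19+38=57 <63, l++
l=6 r=15: 20+38=58 <63, l++
l=7 r=15: 22+38=60 <63, l++
l=8 r=15: 23+38=61 <63, l++
l=9 r=15: 24+38=62 <63, l++
l=10 r=15: 25+38=63, found

11 moves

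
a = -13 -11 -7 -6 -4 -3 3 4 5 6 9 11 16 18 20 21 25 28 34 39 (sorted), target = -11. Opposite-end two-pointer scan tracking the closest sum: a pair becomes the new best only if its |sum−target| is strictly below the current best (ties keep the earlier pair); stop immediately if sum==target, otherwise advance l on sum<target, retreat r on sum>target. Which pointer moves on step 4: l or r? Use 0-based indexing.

[0,19] -13+39=26 d=37 * → r--
[0,18] -13+34=21 d=32 * → r--
[0,17] -13+28=15 d=26 * → r--
[0,16] -13+25=12 d=23 * → r--

r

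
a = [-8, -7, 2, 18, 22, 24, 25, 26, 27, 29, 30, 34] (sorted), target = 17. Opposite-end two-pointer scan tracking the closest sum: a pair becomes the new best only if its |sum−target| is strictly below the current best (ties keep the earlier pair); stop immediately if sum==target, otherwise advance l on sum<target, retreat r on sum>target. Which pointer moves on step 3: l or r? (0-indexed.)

r

[0,11] -8+34=26 d=9 * → r--
[0,10] -8+30=22 d=5 * → r--
[0,9] -8+29=21 d=4 * → r--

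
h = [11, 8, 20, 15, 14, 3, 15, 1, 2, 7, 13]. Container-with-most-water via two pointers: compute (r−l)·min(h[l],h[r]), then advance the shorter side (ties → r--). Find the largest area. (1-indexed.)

max area = 110

l=1 r=11: min(11,13)*10=110 best=110 *, l++
l=2 r=11: min(8,13)*9=72 best=110, l++
l=3 r=11: min(20,13)*8=104 best=110, r--
l=3 r=10: min(20,7)*7=49 best=110, r--
l=3 r=9: min(20,2)*6=12 best=110, r--
l=3 r=8: min(20,1)*5=5 best=110, r--
l=3 r=7: min(20,15)*4=60 best=110, r--
l=3 r=6: min(20,3)*3=9 best=110, r--
l=3 r=5: min(20,14)*2=28 best=110, r--
l=3 r=4: min(20,15)*1=15 best=110, r--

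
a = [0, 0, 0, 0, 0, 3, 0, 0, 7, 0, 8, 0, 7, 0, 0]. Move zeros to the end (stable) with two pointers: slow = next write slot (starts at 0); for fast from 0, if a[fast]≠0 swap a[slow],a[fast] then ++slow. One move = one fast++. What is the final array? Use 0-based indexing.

slow=0 fast=0: a[fast]=0, fast++
slow=0 fast=1: a[fast]=0, fast++
slow=0 fast=2: a[fast]=0, fast++
slow=0 fast=3: a[fast]=0, fast++
slow=0 fast=4: a[fast]=0, fast++
slow=0 fast=5: a[fast]=3≠0 swap→a[0]=3, slow++,fast++
slow=1 fast=6: a[fast]=0, fast++
slow=1 fast=7: a[fast]=0, fast++
slow=1 fast=8: a[fast]=7≠0 swap→a[1]=7, slow++,fast++
slow=2 fast=9: a[fast]=0, fast++
slow=2 fast=10: a[fast]=8≠0 swap→a[2]=8, slow++,fast++
slow=3 fast=11: a[fast]=0, fast++
slow=3 fast=12: a[fast]=7≠0 swap→a[3]=7, slow++,fast++
slow=4 fast=13: a[fast]=0, fast++
slow=4 fast=14: a[fast]=0, fast++

[3, 7, 8, 7, 0, 0, 0, 0, 0, 0, 0, 0, 0, 0, 0]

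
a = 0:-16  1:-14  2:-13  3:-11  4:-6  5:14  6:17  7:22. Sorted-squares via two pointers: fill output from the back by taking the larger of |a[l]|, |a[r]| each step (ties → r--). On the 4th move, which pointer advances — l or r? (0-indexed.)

l=0 r=7: |-16|<=|22| out[7]=484, r--
l=0 r=6: |-16|<=|17| out[6]=289, r--
l=0 r=5: |-16|>|14| out[5]=256, l++
l=1 r=5: |-14|<=|14| out[4]=196, r--

r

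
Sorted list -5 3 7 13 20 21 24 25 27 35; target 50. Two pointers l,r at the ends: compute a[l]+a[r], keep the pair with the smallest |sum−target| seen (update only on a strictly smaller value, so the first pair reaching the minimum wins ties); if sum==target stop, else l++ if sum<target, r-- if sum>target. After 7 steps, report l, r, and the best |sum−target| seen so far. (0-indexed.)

l=0 r=9: -5+35=30 d=20 *, l++
l=1 r=9: 3+35=38 d=12 *, l++
l=2 r=9: 7+35=42 d=8 *, l++
l=3 r=9: 13+35=48 d=2 *, l++
l=4 r=9: 20+35=55 d=5, r--
l=4 r=8: 20+27=47 d=3, l++
l=5 r=8: 21+27=48 d=2, l++

l=6, r=8, best |Δ|=2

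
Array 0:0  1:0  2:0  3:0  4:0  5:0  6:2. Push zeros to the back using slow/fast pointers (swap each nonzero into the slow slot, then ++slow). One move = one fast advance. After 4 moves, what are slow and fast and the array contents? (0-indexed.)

slow=0, fast=4, a=[0, 0, 0, 0, 0, 0, 2]

(s=0,f=0) a[fast]=0 → fast++
(s=0,f=1) a[fast]=0 → fast++
(s=0,f=2) a[fast]=0 → fast++
(s=0,f=3) a[fast]=0 → fast++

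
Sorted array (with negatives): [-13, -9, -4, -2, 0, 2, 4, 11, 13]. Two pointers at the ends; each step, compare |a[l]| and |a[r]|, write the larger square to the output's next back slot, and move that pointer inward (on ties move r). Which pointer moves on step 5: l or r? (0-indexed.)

r

l=0 r=8: |-13|<=|13| out[8]=169, r--
l=0 r=7: |-13|>|11| out[7]=169, l++
l=1 r=7: |-9|<=|11| out[6]=121, r--
l=1 r=6: |-9|>|4| out[5]=81, l++
l=2 r=6: |-4|<=|4| out[4]=16, r--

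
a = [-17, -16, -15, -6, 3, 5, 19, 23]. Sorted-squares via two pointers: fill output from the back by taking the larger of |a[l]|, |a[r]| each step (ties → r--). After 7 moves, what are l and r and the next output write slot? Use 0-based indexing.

[0,7] |-17|<=|23| out[7]=529 → r--
[0,6] |-17|<=|19| out[6]=361 → r--
[0,5] |-17|>|5| out[5]=289 → l++
[1,5] |-16|>|5| out[4]=256 → l++
[2,5] |-15|>|5| out[3]=225 → l++
[3,5] |-6|>|5| out[2]=36 → l++
[4,5] |3|<=|5| out[1]=25 → r--

l=4, r=4, next write slot=0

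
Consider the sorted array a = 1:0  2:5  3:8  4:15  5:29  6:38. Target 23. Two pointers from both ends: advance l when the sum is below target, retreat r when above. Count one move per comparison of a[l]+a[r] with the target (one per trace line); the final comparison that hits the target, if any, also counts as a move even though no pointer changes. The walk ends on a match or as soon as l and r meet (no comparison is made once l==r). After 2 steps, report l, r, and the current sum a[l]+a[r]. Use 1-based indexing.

[1,6] 0+38=38 >23 → r--
[1,5] 0+29=29 >23 → r--

l=1, r=4, sum=15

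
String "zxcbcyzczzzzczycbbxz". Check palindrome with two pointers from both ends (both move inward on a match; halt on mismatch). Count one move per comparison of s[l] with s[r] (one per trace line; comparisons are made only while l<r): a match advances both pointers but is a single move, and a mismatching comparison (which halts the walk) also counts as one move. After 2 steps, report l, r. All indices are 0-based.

l=0 r=19: 'z'=='z', l++,r--
l=1 r=18: 'x'=='x', l++,r--

l=2, r=17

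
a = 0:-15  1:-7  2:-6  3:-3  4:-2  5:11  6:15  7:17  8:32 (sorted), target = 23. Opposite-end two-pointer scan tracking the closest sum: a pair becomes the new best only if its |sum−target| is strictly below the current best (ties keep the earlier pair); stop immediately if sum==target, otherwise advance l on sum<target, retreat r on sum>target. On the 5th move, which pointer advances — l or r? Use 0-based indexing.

l=0 r=8: -15+32=17 d=6 *, l++
l=1 r=8: -7+32=25 d=2 *, r--
l=1 r=7: -7+17=10 d=13, l++
l=2 r=7: -6+17=11 d=12, l++
l=3 r=7: -3+17=14 d=9, l++

l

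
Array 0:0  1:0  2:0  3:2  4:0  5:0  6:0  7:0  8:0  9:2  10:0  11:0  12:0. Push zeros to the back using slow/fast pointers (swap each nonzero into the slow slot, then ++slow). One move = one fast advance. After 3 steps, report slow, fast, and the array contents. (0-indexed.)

slow=0, fast=3, a=[0, 0, 0, 2, 0, 0, 0, 0, 0, 2, 0, 0, 0]

(s=0,f=0) a[fast]=0 → fast++
(s=0,f=1) a[fast]=0 → fast++
(s=0,f=2) a[fast]=0 → fast++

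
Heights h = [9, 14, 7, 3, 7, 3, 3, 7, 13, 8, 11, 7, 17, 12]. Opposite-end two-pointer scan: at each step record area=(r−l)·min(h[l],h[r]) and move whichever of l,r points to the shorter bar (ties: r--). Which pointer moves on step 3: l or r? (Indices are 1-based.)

l

[1,14] min(9,12)*13=117 best=117 * → l++
[2,14] min(14,12)*12=144 best=144 * → r--
[2,13] min(14,17)*11=154 best=154 * → l++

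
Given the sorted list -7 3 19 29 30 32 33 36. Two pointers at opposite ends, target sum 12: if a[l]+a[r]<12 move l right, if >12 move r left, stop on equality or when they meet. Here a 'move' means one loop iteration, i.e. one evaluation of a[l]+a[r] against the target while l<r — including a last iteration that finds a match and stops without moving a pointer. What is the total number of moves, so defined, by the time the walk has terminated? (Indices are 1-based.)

6 moves

l=1 r=8: -7+36=29 >12, r--
l=1 r=7: -7+33=26 >12, r--
l=1 r=6: -7+32=25 >12, r--
l=1 r=5: -7+30=23 >12, r--
l=1 r=4: -7+29=22 >12, r--
l=1 r=3: -7+19=12, found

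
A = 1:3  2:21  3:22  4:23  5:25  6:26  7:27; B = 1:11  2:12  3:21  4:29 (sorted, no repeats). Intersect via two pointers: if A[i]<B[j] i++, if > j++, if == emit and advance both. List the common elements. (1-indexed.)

i=1 j=1: 3<11, i++
i=2 j=1: 21>11, j++
i=2 j=2: 21>12, j++
i=2 j=3: 21==21 emit, i++,j++
i=3 j=4: 22<29, i++
i=4 j=4: 23<29, i++
i=5 j=4: 25<29, i++
i=6 j=4: 26<29, i++
i=7 j=4: 27<29, i++

intersection = [21]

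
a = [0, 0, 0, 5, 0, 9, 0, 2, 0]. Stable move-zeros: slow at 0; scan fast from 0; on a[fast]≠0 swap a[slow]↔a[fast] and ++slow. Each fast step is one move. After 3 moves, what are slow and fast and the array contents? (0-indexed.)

slow=0 fast=0: a[fast]=0, fast++
slow=0 fast=1: a[fast]=0, fast++
slow=0 fast=2: a[fast]=0, fast++

slow=0, fast=3, a=[0, 0, 0, 5, 0, 9, 0, 2, 0]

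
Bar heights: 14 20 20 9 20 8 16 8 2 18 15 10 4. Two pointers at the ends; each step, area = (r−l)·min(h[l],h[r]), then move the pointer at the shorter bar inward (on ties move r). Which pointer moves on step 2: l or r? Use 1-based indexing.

r

l=1 r=13: min(14,4)*12=48 best=48 *, r--
l=1 r=12: min(14,10)*11=110 best=110 *, r--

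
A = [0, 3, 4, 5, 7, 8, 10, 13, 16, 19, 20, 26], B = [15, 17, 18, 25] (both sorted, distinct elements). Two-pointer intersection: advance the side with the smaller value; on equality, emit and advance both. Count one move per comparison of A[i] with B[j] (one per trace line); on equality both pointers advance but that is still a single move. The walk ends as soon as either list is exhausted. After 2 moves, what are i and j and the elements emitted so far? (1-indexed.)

[i=1,j=1] 0<15 → i++
[i=2,j=1] 3<15 → i++

i=3, j=1, emitted=[]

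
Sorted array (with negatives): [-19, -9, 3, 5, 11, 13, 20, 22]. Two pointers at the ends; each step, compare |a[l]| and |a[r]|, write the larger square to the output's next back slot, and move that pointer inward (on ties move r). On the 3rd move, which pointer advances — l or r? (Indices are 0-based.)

l=0 r=7: |-19|<=|22| out[7]=484, r--
l=0 r=6: |-19|<=|20| out[6]=400, r--
l=0 r=5: |-19|>|13| out[5]=361, l++

l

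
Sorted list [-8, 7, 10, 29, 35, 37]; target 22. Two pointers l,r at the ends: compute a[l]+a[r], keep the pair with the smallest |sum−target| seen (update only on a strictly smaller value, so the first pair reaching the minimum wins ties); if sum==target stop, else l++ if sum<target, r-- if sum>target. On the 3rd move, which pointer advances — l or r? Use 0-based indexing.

[0,5] -8+37=29 d=7 * → r--
[0,4] -8+35=27 d=5 * → r--
[0,3] -8+29=21 d=1 * → l++

l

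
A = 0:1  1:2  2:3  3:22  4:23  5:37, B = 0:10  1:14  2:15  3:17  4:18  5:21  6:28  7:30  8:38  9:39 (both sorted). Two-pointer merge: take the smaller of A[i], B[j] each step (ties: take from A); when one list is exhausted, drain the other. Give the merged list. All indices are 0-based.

[i=0,j=0] A[i]=1<=B[j]=10 take 1 → i++
[i=1,j=0] A[i]=2<=B[j]=10 take 2 → i++
[i=2,j=0] A[i]=3<=B[j]=10 take 3 → i++
[i=3,j=0] A[i]=22>B[j]=10 take 10 → j++
[i=3,j=1] A[i]=22>B[j]=14 take 14 → j++
[i=3,j=2] A[i]=22>B[j]=15 take 15 → j++
[i=3,j=3] A[i]=22>B[j]=17 take 17 → j++
[i=3,j=4] A[i]=22>B[j]=18 take 18 → j++
[i=3,j=5] A[i]=22>B[j]=21 take 21 → j++
[i=3,j=6] A[i]=22<=B[j]=28 take 22 → i++
[i=4,j=6] A[i]=23<=B[j]=28 take 23 → i++
[i=5,j=6] A[i]=37>B[j]=28 take 28 → j++
[i=5,j=7] A[i]=37>B[j]=30 take 30 → j++
[i=5,j=8] A[i]=37<=B[j]=38 take 37 → i++
[i=6,j=8] A done, take B[j]=38 → j++
[i=6,j=9] A done, take B[j]=39 → j++

[1, 2, 3, 10, 14, 15, 17, 18, 21, 22, 23, 28, 30, 37, 38, 39]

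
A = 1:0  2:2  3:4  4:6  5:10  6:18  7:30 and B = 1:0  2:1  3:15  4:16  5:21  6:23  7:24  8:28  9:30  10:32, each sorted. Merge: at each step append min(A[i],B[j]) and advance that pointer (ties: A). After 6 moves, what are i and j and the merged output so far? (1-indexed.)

i=5, j=3, merged so far=[0, 0, 1, 2, 4, 6]

i=1 j=1: A[i]=0<=B[j]=0 take 0, i++
i=2 j=1: A[i]=2>B[j]=0 take 0, j++
i=2 j=2: A[i]=2>B[j]=1 take 1, j++
i=2 j=3: A[i]=2<=B[j]=15 take 2, i++
i=3 j=3: A[i]=4<=B[j]=15 take 4, i++
i=4 j=3: A[i]=6<=B[j]=15 take 6, i++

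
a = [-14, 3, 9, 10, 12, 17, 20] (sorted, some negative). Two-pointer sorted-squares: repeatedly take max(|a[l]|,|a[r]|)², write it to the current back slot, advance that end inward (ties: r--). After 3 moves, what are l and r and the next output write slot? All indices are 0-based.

l=1, r=4, next write slot=3

l=0 r=6: |-14|<=|20| out[6]=400, r--
l=0 r=5: |-14|<=|17| out[5]=289, r--
l=0 r=4: |-14|>|12| out[4]=196, l++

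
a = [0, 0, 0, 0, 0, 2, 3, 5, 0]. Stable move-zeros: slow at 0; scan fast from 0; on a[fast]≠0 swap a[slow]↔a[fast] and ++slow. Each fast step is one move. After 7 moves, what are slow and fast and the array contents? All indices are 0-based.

slow=2, fast=7, a=[2, 3, 0, 0, 0, 0, 0, 5, 0]

(s=0,f=0) a[fast]=0 → fast++
(s=0,f=1) a[fast]=0 → fast++
(s=0,f=2) a[fast]=0 → fast++
(s=0,f=3) a[fast]=0 → fast++
(s=0,f=4) a[fast]=0 → fast++
(s=0,f=5) a[fast]=2≠0 swap→a[0]=2 → slow++,fast++
(s=1,f=6) a[fast]=3≠0 swap→a[1]=3 → slow++,fast++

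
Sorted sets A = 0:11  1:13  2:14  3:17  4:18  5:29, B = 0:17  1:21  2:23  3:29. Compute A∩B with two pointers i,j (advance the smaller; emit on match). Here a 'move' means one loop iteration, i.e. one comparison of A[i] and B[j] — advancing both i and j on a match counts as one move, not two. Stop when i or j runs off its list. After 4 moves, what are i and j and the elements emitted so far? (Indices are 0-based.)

i=4, j=1, emitted=[17]

[i=0,j=0] 11<17 → i++
[i=1,j=0] 13<17 → i++
[i=2,j=0] 14<17 → i++
[i=3,j=0] 17==17 emit → i++,j++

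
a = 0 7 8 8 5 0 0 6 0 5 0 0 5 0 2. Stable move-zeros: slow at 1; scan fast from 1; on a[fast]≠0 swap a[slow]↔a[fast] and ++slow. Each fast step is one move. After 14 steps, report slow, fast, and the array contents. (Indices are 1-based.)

(s=1,f=1) a[fast]=0 → fast++
(s=1,f=2) a[fast]=7≠0 swap→a[1]=7 → slow++,fast++
(s=2,f=3) a[fast]=8≠0 swap→a[2]=8 → slow++,fast++
(s=3,f=4) a[fast]=8≠0 swap→a[3]=8 → slow++,fast++
(s=4,f=5) a[fast]=5≠0 swap→a[4]=5 → slow++,fast++
(s=5,f=6) a[fast]=0 → fast++
(s=5,f=7) a[fast]=0 → fast++
(s=5,f=8) a[fast]=6≠0 swap→a[5]=6 → slow++,fast++
(s=6,f=9) a[fast]=0 → fast++
(s=6,f=10) a[fast]=5≠0 swap→a[6]=5 → slow++,fast++
(s=7,f=11) a[fast]=0 → fast++
(s=7,f=12) a[fast]=0 → fast++
(s=7,f=13) a[fast]=5≠0 swap→a[7]=5 → slow++,fast++
(s=8,f=14) a[fast]=0 → fast++

slow=8, fast=15, a=[7, 8, 8, 5, 6, 5, 5, 0, 0, 0, 0, 0, 0, 0, 2]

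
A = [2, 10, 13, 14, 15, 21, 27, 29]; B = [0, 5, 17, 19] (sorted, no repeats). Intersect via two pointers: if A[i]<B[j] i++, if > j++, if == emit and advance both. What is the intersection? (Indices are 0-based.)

i=0 j=0: 2>0, j++
i=0 j=1: 2<5, i++
i=1 j=1: 10>5, j++
i=1 j=2: 10<17, i++
i=2 j=2: 13<17, i++
i=3 j=2: 14<17, i++
i=4 j=2: 15<17, i++
i=5 j=2: 21>17, j++
i=5 j=3: 21>19, j++

intersection = []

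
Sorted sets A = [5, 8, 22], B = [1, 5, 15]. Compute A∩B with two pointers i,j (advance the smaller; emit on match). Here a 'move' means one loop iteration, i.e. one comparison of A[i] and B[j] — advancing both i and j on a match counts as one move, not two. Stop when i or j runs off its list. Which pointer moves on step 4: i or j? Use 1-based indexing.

j

i=1 j=1: 5>1, j++
i=1 j=2: 5==5 emit, i++,j++
i=2 j=3: 8<15, i++
i=3 j=3: 22>15, j++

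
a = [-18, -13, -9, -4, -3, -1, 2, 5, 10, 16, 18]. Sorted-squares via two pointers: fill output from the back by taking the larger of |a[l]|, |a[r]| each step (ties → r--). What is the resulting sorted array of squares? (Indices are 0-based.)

l=0 r=10: |-18|<=|18| out[10]=324, r--
l=0 r=9: |-18|>|16| out[9]=324, l++
l=1 r=9: |-13|<=|16| out[8]=256, r--
l=1 r=8: |-13|>|10| out[7]=169, l++
l=2 r=8: |-9|<=|10| out[6]=100, r--
l=2 r=7: |-9|>|5| out[5]=81, l++
l=3 r=7: |-4|<=|5| out[4]=25, r--
l=3 r=6: |-4|>|2| out[3]=16, l++
l=4 r=6: |-3|>|2| out[2]=9, l++
l=5 r=6: |-1|<=|2| out[1]=4, r--
l=5 r=5: |-1|<=|-1| out[0]=1, r--

[1, 4, 9, 16, 25, 81, 100, 169, 256, 324, 324]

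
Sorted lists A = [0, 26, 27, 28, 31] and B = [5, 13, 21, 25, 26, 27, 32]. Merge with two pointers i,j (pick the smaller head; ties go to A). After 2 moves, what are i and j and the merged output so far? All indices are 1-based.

i=1 j=1: A[i]=0<=B[j]=5 take 0, i++
i=2 j=1: A[i]=26>B[j]=5 take 5, j++

i=2, j=2, merged so far=[0, 5]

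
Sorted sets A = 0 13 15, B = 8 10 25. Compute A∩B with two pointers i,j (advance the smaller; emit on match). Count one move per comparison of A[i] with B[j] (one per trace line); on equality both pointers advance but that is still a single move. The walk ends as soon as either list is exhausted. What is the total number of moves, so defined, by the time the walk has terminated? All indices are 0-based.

[i=0,j=0] 0<8 → i++
[i=1,j=0] 13>8 → j++
[i=1,j=1] 13>10 → j++
[i=1,j=2] 13<25 → i++
[i=2,j=2] 15<25 → i++

5 moves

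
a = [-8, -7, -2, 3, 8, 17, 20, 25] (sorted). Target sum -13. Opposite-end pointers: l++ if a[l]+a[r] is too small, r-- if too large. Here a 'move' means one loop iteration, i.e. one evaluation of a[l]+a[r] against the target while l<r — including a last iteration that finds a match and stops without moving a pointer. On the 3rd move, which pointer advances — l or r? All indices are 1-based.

[1,8] -8+25=17 >-13 → r--
[1,7] -8+20=12 >-13 → r--
[1,6] -8+17=9 >-13 → r--

r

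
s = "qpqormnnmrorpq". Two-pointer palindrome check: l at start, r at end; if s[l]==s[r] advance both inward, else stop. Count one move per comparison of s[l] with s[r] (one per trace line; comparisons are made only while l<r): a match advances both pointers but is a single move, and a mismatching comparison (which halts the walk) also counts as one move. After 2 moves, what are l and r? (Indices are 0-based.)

l=2, r=11

l=0 r=13: 'q'=='q', l++,r--
l=1 r=12: 'p'=='p', l++,r--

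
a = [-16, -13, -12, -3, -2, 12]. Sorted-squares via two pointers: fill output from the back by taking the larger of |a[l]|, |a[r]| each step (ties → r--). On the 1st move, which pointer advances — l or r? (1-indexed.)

l

[1,6] |-16|>|12| out[6]=256 → l++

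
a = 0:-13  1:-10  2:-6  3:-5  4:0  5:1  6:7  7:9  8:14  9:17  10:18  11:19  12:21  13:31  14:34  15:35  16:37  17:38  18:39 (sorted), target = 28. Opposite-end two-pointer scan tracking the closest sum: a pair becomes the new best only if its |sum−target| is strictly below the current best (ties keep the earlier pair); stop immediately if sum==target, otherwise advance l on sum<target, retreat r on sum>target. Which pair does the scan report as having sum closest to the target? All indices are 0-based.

pair (-10, 38) with sum 28 (|Δ|=0)

l=0 r=18: -13+39=26 d=2 *, l++
l=1 r=18: -10+39=29 d=1 *, r--
l=1 r=17: -10+38=28 d=0 *, stop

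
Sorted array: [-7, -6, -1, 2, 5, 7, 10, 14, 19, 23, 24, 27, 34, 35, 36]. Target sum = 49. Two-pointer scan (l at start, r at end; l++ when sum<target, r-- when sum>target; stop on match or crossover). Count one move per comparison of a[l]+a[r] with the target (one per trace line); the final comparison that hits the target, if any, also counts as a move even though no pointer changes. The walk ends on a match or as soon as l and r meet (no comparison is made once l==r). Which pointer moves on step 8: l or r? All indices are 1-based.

l=1 r=15: -7+36=29 <49, l++
l=2 r=15: -6+36=30 <49, l++
l=3 r=15: -1+36=35 <49, l++
l=4 r=15: 2+36=38 <49, l++
l=5 r=15: 5+36=41 <49, l++
l=6 r=15: 7+36=43 <49, l++
l=7 r=15: 10+36=46 <49, l++
l=8 r=15: 14+36=50 >49, r--

r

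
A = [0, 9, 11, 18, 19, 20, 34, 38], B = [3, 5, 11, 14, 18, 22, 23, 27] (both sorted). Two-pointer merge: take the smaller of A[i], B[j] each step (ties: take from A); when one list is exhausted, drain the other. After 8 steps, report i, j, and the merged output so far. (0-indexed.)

i=0 j=0: A[i]=0<=B[j]=3 take 0, i++
i=1 j=0: A[i]=9>B[j]=3 take 3, j++
i=1 j=1: A[i]=9>B[j]=5 take 5, j++
i=1 j=2: A[i]=9<=B[j]=11 take 9, i++
i=2 j=2: A[i]=11<=B[j]=11 take 11, i++
i=3 j=2: A[i]=18>B[j]=11 take 11, j++
i=3 j=3: A[i]=18>B[j]=14 take 14, j++
i=3 j=4: A[i]=18<=B[j]=18 take 18, i++

i=4, j=4, merged so far=[0, 3, 5, 9, 11, 11, 14, 18]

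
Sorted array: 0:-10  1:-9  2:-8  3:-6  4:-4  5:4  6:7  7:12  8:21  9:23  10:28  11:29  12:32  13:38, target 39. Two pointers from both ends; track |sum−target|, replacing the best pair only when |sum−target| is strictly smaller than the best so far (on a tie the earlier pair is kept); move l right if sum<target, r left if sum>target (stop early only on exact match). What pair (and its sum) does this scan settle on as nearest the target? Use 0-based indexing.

[0,13] -10+38=28 d=11 * → l++
[1,13] -9+38=29 d=10 * → l++
[2,13] -8+38=30 d=9 * → l++
[3,13] -6+38=32 d=7 * → l++
[4,13] -4+38=34 d=5 * → l++
[5,13] 4+38=42 d=3 * → r--
[5,12] 4+32=36 d=3 → l++
[6,12] 7+32=39 d=0 * → stop

pair (7, 32) with sum 39 (|Δ|=0)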